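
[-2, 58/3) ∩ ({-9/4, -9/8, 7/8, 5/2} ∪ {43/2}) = {-9/8, 7/8, 5/2}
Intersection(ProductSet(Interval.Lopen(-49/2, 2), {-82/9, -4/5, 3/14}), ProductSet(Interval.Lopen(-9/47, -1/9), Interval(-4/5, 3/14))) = ProductSet(Interval.Lopen(-9/47, -1/9), {-4/5, 3/14})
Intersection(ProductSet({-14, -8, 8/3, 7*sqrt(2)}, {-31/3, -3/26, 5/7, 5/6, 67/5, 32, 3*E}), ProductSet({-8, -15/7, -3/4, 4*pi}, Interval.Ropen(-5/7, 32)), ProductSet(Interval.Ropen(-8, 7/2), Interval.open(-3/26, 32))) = ProductSet({-8}, {5/7, 5/6, 67/5, 3*E})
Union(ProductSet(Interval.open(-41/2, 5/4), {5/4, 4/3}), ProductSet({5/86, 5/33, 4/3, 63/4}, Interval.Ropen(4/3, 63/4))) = Union(ProductSet({5/86, 5/33, 4/3, 63/4}, Interval.Ropen(4/3, 63/4)), ProductSet(Interval.open(-41/2, 5/4), {5/4, 4/3}))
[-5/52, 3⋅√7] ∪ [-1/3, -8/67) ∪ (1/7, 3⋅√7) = [-1/3, -8/67) ∪ [-5/52, 3⋅√7]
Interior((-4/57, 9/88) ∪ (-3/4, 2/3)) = (-3/4, 2/3)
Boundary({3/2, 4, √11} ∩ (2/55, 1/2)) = ∅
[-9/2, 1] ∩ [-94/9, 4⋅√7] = [-9/2, 1]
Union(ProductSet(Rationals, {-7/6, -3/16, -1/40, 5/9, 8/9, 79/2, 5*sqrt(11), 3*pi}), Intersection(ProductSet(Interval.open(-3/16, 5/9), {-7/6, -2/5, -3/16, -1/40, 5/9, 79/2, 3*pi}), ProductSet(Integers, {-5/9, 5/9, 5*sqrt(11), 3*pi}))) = ProductSet(Rationals, {-7/6, -3/16, -1/40, 5/9, 8/9, 79/2, 5*sqrt(11), 3*pi})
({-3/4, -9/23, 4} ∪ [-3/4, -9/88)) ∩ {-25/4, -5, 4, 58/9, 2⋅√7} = {4}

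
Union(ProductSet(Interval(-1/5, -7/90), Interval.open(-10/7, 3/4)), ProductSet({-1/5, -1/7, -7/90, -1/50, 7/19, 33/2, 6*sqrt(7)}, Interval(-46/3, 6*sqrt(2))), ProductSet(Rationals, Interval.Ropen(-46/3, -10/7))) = Union(ProductSet({-1/5, -1/7, -7/90, -1/50, 7/19, 33/2, 6*sqrt(7)}, Interval(-46/3, 6*sqrt(2))), ProductSet(Interval(-1/5, -7/90), Interval.open(-10/7, 3/4)), ProductSet(Rationals, Interval.Ropen(-46/3, -10/7)))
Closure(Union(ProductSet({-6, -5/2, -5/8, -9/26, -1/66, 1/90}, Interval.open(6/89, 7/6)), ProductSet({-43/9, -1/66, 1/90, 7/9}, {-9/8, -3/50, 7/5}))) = Union(ProductSet({-43/9, -1/66, 1/90, 7/9}, {-9/8, -3/50, 7/5}), ProductSet({-6, -5/2, -5/8, -9/26, -1/66, 1/90}, Interval(6/89, 7/6)))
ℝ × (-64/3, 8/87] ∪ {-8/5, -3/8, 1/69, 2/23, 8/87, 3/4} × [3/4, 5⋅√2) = (ℝ × (-64/3, 8/87]) ∪ ({-8/5, -3/8, 1/69, 2/23, 8/87, 3/4} × [3/4, 5⋅√2))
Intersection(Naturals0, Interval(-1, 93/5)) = Range(0, 19, 1)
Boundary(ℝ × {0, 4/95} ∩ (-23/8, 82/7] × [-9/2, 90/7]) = [-23/8, 82/7] × {0, 4/95}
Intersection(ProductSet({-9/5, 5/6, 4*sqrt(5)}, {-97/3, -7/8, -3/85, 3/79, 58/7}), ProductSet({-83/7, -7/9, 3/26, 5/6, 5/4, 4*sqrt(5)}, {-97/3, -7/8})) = ProductSet({5/6, 4*sqrt(5)}, {-97/3, -7/8})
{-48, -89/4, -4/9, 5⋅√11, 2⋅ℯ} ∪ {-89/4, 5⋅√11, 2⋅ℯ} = {-48, -89/4, -4/9, 5⋅√11, 2⋅ℯ}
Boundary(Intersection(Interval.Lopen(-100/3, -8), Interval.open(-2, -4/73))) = EmptySet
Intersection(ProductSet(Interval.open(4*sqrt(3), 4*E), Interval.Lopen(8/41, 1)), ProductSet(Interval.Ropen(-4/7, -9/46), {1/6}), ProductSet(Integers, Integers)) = EmptySet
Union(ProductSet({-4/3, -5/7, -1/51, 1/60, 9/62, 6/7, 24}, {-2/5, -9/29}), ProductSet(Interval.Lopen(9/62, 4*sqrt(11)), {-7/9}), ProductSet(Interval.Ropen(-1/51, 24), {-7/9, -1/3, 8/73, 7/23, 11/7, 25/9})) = Union(ProductSet({-4/3, -5/7, -1/51, 1/60, 9/62, 6/7, 24}, {-2/5, -9/29}), ProductSet(Interval.Ropen(-1/51, 24), {-7/9, -1/3, 8/73, 7/23, 11/7, 25/9}))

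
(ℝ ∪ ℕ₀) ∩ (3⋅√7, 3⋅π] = (3⋅√7, 3⋅π]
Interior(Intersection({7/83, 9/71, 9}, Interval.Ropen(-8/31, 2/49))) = EmptySet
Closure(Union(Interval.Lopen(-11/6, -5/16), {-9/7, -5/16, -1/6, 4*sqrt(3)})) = Union({-1/6, 4*sqrt(3)}, Interval(-11/6, -5/16))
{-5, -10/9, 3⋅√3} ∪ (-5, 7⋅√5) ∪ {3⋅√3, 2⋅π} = [-5, 7⋅√5)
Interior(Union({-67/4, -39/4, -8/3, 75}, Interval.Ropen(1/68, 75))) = Interval.open(1/68, 75)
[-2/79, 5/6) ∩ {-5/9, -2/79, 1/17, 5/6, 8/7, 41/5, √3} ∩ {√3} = ∅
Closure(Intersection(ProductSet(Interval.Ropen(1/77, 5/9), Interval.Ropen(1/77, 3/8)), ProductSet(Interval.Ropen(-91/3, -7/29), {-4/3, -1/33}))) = EmptySet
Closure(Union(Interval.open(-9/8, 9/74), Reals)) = Interval(-oo, oo)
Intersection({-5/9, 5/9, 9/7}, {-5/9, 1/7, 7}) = {-5/9}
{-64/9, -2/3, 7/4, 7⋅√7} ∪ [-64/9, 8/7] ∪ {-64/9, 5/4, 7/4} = [-64/9, 8/7] ∪ {5/4, 7/4, 7⋅√7}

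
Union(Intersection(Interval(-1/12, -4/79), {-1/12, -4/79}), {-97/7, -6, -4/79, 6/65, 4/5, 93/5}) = {-97/7, -6, -1/12, -4/79, 6/65, 4/5, 93/5}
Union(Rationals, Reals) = Reals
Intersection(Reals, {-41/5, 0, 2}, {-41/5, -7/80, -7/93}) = {-41/5}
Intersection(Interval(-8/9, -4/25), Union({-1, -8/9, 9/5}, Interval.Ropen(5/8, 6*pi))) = {-8/9}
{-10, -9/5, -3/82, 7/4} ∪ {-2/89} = {-10, -9/5, -3/82, -2/89, 7/4}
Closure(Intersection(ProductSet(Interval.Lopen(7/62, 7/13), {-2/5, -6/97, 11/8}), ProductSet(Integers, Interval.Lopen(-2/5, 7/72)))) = EmptySet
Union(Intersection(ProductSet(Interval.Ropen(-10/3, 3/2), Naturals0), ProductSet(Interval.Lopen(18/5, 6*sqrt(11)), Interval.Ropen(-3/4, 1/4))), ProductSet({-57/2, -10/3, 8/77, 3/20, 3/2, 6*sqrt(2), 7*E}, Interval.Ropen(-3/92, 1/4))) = ProductSet({-57/2, -10/3, 8/77, 3/20, 3/2, 6*sqrt(2), 7*E}, Interval.Ropen(-3/92, 1/4))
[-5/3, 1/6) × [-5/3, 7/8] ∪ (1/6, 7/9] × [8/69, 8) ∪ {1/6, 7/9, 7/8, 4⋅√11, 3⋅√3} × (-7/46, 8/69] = ([-5/3, 1/6) × [-5/3, 7/8]) ∪ ((1/6, 7/9] × [8/69, 8)) ∪ ({1/6, 7/9, 7/8, 4⋅√11, 3⋅√3} × (-7/46, 8/69])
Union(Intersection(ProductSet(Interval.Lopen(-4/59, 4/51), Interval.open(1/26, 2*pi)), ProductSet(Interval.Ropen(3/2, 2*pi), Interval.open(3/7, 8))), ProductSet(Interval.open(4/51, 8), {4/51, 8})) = ProductSet(Interval.open(4/51, 8), {4/51, 8})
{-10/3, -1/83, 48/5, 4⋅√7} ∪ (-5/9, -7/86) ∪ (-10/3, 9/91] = [-10/3, 9/91] ∪ {48/5, 4⋅√7}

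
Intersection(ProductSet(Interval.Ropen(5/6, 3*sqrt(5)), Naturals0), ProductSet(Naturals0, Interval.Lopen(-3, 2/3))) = ProductSet(Range(1, 7, 1), Range(0, 1, 1))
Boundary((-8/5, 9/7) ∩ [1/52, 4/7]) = {1/52, 4/7}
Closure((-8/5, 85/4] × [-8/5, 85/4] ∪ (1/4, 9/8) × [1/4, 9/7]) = [-8/5, 85/4] × [-8/5, 85/4]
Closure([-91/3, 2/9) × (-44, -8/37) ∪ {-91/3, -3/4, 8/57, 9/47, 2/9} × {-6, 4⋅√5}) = ([-91/3, 2/9] × {-44, -8/37}) ∪ ([-91/3, 2/9) × (-44, -8/37)) ∪ ({-91/3, -3/4, 8/57, 9/47, 2/9} × {-6, 4⋅√5}) ∪ ({-91/3, 2/9} × ([-44, -8/37] ∪ {4⋅√5}))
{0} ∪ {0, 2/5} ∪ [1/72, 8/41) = {0, 2/5} ∪ [1/72, 8/41)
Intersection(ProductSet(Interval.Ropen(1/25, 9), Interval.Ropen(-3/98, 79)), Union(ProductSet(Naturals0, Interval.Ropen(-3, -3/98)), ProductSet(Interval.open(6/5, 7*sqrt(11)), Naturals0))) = ProductSet(Interval.open(6/5, 9), Range(0, 79, 1))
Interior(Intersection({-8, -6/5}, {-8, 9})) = EmptySet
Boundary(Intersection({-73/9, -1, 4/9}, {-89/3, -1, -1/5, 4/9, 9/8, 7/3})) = {-1, 4/9}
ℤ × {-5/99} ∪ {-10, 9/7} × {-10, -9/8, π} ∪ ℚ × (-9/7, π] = (ℚ × (-9/7, π]) ∪ ({-10, 9/7} × {-10, -9/8, π})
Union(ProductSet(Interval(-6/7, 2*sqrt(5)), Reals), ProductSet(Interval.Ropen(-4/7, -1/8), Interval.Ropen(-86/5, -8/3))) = ProductSet(Interval(-6/7, 2*sqrt(5)), Reals)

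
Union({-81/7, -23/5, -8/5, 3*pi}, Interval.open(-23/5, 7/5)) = Union({-81/7, 3*pi}, Interval.Ropen(-23/5, 7/5))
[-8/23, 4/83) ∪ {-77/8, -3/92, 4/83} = {-77/8} ∪ [-8/23, 4/83]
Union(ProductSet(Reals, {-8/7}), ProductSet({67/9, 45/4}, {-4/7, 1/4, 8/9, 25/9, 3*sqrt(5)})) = Union(ProductSet({67/9, 45/4}, {-4/7, 1/4, 8/9, 25/9, 3*sqrt(5)}), ProductSet(Reals, {-8/7}))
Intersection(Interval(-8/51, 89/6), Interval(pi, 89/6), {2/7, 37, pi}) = {pi}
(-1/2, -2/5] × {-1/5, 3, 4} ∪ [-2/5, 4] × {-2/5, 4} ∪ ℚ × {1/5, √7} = (ℚ × {1/5, √7}) ∪ ([-2/5, 4] × {-2/5, 4}) ∪ ((-1/2, -2/5] × {-1/5, 3, 4})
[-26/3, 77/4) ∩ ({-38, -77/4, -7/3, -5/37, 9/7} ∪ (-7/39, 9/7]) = {-7/3} ∪ (-7/39, 9/7]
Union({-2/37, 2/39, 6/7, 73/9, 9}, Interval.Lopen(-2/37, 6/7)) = Union({73/9, 9}, Interval(-2/37, 6/7))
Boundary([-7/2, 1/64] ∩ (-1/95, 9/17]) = {-1/95, 1/64}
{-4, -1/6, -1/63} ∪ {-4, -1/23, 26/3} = {-4, -1/6, -1/23, -1/63, 26/3}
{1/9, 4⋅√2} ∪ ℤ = ℤ ∪ {1/9, 4⋅√2}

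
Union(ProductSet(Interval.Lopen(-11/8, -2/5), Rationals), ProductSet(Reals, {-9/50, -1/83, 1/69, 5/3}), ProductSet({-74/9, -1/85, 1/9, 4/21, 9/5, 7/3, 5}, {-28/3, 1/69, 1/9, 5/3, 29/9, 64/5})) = Union(ProductSet({-74/9, -1/85, 1/9, 4/21, 9/5, 7/3, 5}, {-28/3, 1/69, 1/9, 5/3, 29/9, 64/5}), ProductSet(Interval.Lopen(-11/8, -2/5), Rationals), ProductSet(Reals, {-9/50, -1/83, 1/69, 5/3}))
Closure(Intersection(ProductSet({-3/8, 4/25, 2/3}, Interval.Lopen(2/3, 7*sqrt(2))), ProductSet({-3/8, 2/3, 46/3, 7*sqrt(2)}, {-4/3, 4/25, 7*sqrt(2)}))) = ProductSet({-3/8, 2/3}, {7*sqrt(2)})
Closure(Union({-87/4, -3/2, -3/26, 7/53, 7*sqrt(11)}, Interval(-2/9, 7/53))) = Union({-87/4, -3/2, 7*sqrt(11)}, Interval(-2/9, 7/53))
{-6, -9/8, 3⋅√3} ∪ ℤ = ℤ ∪ {-9/8, 3⋅√3}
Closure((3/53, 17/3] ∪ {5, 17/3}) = [3/53, 17/3]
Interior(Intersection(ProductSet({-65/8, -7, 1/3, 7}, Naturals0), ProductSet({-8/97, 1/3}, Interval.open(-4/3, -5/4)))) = EmptySet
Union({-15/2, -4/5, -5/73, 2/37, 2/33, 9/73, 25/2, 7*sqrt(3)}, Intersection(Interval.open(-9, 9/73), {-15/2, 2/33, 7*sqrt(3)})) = {-15/2, -4/5, -5/73, 2/37, 2/33, 9/73, 25/2, 7*sqrt(3)}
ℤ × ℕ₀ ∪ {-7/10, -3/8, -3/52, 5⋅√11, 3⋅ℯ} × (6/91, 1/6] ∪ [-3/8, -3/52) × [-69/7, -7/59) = (ℤ × ℕ₀) ∪ ([-3/8, -3/52) × [-69/7, -7/59)) ∪ ({-7/10, -3/8, -3/52, 5⋅√11, 3⋅ℯ} × (6/91, 1/6])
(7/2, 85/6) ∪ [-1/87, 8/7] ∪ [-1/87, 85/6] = [-1/87, 85/6]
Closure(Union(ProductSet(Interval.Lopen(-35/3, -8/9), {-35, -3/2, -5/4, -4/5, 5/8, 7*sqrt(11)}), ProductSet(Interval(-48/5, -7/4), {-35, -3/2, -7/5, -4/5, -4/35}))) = Union(ProductSet(Interval(-35/3, -8/9), {-35, -3/2, -5/4, -4/5, 5/8, 7*sqrt(11)}), ProductSet(Interval(-48/5, -7/4), {-35, -3/2, -7/5, -4/5, -4/35}))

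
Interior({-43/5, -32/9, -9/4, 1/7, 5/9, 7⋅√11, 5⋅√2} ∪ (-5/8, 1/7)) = (-5/8, 1/7)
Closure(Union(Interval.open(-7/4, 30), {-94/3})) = Union({-94/3}, Interval(-7/4, 30))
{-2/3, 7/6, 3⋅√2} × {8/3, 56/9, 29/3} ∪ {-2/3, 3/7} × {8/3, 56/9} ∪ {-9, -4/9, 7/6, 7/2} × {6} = ({-2/3, 3/7} × {8/3, 56/9}) ∪ ({-9, -4/9, 7/6, 7/2} × {6}) ∪ ({-2/3, 7/6, 3⋅√2} × {8/3, 56/9, 29/3})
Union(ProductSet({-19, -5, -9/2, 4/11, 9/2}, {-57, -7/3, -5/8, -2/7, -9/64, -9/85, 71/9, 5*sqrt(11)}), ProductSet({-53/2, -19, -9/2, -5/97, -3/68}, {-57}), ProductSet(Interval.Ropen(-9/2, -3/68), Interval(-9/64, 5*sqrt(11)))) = Union(ProductSet({-53/2, -19, -9/2, -5/97, -3/68}, {-57}), ProductSet({-19, -5, -9/2, 4/11, 9/2}, {-57, -7/3, -5/8, -2/7, -9/64, -9/85, 71/9, 5*sqrt(11)}), ProductSet(Interval.Ropen(-9/2, -3/68), Interval(-9/64, 5*sqrt(11))))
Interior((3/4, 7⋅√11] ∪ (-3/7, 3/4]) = (-3/7, 7⋅√11)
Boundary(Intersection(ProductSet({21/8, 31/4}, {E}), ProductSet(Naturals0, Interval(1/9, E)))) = EmptySet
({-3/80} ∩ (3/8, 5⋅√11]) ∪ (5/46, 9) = (5/46, 9)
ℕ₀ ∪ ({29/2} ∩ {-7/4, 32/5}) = ℕ₀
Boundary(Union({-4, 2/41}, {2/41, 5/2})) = {-4, 2/41, 5/2}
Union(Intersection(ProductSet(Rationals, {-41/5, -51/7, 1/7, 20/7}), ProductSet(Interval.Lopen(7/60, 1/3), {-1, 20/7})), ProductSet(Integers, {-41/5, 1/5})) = Union(ProductSet(Integers, {-41/5, 1/5}), ProductSet(Intersection(Interval.Lopen(7/60, 1/3), Rationals), {20/7}))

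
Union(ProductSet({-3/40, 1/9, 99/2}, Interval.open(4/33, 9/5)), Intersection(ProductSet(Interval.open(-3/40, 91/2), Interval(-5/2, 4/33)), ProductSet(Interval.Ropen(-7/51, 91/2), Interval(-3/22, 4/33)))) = Union(ProductSet({-3/40, 1/9, 99/2}, Interval.open(4/33, 9/5)), ProductSet(Interval.open(-3/40, 91/2), Interval(-3/22, 4/33)))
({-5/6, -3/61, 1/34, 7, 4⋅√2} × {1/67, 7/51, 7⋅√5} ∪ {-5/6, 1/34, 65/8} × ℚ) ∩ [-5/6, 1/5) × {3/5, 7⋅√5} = ({-5/6, 1/34} × {3/5}) ∪ ({-5/6, -3/61, 1/34} × {7⋅√5})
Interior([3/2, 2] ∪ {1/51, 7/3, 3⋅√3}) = (3/2, 2)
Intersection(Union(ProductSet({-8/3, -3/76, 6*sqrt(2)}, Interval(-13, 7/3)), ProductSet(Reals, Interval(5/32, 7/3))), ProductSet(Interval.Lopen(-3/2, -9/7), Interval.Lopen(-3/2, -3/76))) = EmptySet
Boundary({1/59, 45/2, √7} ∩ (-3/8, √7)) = {1/59}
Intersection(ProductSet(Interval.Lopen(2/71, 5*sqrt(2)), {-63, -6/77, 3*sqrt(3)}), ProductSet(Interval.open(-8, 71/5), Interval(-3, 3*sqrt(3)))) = ProductSet(Interval.Lopen(2/71, 5*sqrt(2)), {-6/77, 3*sqrt(3)})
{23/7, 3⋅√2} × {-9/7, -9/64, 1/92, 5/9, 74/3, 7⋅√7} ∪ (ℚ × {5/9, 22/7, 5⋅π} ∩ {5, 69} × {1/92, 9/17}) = {23/7, 3⋅√2} × {-9/7, -9/64, 1/92, 5/9, 74/3, 7⋅√7}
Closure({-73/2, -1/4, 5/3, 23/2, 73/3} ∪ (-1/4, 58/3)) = {-73/2, 73/3} ∪ [-1/4, 58/3]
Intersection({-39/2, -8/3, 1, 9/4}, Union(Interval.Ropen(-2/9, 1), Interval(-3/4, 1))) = {1}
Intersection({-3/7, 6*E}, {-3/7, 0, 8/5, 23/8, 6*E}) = {-3/7, 6*E}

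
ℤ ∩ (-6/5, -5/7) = {-1}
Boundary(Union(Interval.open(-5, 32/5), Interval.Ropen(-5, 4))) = {-5, 32/5}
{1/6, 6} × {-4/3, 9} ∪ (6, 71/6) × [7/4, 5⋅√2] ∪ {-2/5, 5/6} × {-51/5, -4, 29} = ({1/6, 6} × {-4/3, 9}) ∪ ({-2/5, 5/6} × {-51/5, -4, 29}) ∪ ((6, 71/6) × [7/4, 5⋅√2])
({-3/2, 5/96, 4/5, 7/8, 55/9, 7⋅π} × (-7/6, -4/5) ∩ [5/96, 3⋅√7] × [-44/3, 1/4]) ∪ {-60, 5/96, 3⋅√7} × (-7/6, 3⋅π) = ({5/96, 4/5, 7/8, 55/9} × (-7/6, -4/5)) ∪ ({-60, 5/96, 3⋅√7} × (-7/6, 3⋅π))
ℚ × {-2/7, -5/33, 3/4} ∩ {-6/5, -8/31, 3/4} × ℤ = ∅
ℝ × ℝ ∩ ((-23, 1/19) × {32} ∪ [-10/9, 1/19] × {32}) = (-23, 1/19] × {32}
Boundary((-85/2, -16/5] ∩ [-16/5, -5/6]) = {-16/5}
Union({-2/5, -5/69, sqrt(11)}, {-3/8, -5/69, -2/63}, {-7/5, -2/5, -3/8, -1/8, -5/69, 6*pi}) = {-7/5, -2/5, -3/8, -1/8, -5/69, -2/63, sqrt(11), 6*pi}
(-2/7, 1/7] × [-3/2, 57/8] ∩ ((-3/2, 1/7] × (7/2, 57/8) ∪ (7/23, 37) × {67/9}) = (-2/7, 1/7] × (7/2, 57/8)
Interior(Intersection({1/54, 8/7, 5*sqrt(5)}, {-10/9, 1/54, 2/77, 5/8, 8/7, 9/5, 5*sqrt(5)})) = EmptySet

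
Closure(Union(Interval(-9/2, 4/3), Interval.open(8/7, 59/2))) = Interval(-9/2, 59/2)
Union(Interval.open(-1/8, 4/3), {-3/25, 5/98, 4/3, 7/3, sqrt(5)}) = Union({7/3, sqrt(5)}, Interval.Lopen(-1/8, 4/3))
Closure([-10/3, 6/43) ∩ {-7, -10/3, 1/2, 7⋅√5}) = {-10/3}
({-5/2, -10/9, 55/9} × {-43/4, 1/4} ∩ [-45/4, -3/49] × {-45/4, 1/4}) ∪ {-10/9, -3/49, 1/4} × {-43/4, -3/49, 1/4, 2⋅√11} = ({-5/2, -10/9} × {1/4}) ∪ ({-10/9, -3/49, 1/4} × {-43/4, -3/49, 1/4, 2⋅√11})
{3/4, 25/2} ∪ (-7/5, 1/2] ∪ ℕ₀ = (-7/5, 1/2] ∪ ℕ₀ ∪ {3/4, 25/2}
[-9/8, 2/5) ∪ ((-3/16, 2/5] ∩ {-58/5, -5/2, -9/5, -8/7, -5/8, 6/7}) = [-9/8, 2/5)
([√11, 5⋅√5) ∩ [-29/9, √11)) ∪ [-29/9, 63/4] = [-29/9, 63/4]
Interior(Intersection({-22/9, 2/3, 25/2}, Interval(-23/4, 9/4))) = EmptySet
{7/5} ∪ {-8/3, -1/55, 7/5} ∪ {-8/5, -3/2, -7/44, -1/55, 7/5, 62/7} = {-8/3, -8/5, -3/2, -7/44, -1/55, 7/5, 62/7}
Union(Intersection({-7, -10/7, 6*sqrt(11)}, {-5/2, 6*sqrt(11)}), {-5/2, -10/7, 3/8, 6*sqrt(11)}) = {-5/2, -10/7, 3/8, 6*sqrt(11)}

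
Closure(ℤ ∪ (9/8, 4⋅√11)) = ℤ ∪ [9/8, 4⋅√11]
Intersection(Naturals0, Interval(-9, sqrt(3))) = Range(0, 2, 1)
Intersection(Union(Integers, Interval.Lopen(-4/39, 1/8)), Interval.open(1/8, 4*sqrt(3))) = Range(1, 7, 1)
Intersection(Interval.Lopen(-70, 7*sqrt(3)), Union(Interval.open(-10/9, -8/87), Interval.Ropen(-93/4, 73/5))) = Interval(-93/4, 7*sqrt(3))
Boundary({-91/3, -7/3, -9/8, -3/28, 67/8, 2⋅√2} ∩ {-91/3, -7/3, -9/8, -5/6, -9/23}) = {-91/3, -7/3, -9/8}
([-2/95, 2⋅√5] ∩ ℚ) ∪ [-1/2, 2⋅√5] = [-1/2, 2⋅√5] ∪ (ℚ ∩ [-2/95, 2⋅√5])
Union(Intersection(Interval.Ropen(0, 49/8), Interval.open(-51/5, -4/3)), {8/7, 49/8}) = {8/7, 49/8}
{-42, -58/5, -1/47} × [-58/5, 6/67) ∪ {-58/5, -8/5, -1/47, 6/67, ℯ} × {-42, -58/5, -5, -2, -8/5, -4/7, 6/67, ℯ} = ({-42, -58/5, -1/47} × [-58/5, 6/67)) ∪ ({-58/5, -8/5, -1/47, 6/67, ℯ} × {-42, -58/5, -5, -2, -8/5, -4/7, 6/67, ℯ})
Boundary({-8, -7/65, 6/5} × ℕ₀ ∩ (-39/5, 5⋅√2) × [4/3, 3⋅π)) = {-7/65, 6/5} × {2, 3, …, 9}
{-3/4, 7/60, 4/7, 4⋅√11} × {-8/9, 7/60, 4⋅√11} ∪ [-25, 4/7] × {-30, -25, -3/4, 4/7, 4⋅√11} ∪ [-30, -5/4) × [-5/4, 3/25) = ([-30, -5/4) × [-5/4, 3/25)) ∪ ([-25, 4/7] × {-30, -25, -3/4, 4/7, 4⋅√11}) ∪ ({-3/4, 7/60, 4/7, 4⋅√11} × {-8/9, 7/60, 4⋅√11})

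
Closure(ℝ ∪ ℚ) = ℝ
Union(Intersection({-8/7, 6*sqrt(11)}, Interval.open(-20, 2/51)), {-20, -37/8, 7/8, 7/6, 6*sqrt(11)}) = {-20, -37/8, -8/7, 7/8, 7/6, 6*sqrt(11)}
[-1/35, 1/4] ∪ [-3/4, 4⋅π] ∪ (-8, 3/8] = (-8, 4⋅π]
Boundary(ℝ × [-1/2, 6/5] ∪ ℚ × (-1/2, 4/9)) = ℝ × {-1/2, 6/5}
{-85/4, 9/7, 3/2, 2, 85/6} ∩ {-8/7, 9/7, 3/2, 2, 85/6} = {9/7, 3/2, 2, 85/6}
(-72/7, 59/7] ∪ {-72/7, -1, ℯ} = [-72/7, 59/7]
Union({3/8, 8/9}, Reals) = Reals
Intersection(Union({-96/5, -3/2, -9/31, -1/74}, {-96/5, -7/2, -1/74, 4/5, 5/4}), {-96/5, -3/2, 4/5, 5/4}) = {-96/5, -3/2, 4/5, 5/4}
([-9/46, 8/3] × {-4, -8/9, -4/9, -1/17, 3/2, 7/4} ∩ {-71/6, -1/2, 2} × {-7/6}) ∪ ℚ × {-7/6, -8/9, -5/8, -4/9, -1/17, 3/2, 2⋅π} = ℚ × {-7/6, -8/9, -5/8, -4/9, -1/17, 3/2, 2⋅π}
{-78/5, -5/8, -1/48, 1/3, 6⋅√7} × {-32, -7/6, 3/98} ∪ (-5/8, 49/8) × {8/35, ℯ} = ((-5/8, 49/8) × {8/35, ℯ}) ∪ ({-78/5, -5/8, -1/48, 1/3, 6⋅√7} × {-32, -7/6, 3/98})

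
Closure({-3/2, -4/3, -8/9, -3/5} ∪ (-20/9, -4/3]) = [-20/9, -4/3] ∪ {-8/9, -3/5}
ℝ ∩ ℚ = ℚ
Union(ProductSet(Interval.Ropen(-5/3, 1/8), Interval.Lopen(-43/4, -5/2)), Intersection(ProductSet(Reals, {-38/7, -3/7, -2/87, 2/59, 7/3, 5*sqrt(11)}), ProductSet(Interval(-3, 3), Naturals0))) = ProductSet(Interval.Ropen(-5/3, 1/8), Interval.Lopen(-43/4, -5/2))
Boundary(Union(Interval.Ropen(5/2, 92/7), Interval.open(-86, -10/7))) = {-86, -10/7, 5/2, 92/7}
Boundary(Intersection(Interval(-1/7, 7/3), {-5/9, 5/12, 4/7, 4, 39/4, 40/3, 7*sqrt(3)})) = {5/12, 4/7}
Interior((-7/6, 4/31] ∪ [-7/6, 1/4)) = (-7/6, 1/4)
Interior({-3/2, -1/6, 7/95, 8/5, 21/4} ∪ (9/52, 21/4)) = (9/52, 21/4)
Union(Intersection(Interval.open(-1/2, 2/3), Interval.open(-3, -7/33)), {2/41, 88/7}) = Union({2/41, 88/7}, Interval.open(-1/2, -7/33))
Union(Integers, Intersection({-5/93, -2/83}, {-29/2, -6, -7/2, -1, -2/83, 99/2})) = Union({-2/83}, Integers)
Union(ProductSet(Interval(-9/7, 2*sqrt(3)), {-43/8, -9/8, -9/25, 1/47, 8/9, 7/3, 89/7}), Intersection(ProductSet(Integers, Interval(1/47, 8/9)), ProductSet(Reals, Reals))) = Union(ProductSet(Integers, Interval(1/47, 8/9)), ProductSet(Interval(-9/7, 2*sqrt(3)), {-43/8, -9/8, -9/25, 1/47, 8/9, 7/3, 89/7}))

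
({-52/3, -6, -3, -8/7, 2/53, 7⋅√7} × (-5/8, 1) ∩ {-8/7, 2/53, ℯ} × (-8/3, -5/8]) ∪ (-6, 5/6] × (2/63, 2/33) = (-6, 5/6] × (2/63, 2/33)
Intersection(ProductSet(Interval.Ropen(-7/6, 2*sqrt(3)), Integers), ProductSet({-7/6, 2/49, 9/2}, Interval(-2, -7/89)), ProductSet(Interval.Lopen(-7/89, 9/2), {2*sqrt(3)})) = EmptySet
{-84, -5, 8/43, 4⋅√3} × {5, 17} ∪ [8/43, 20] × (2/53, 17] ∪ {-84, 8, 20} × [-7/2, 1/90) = ({-84, 8, 20} × [-7/2, 1/90)) ∪ ([8/43, 20] × (2/53, 17]) ∪ ({-84, -5, 8/43, 4⋅√3} × {5, 17})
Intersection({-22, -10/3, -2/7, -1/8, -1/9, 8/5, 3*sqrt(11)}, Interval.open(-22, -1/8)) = {-10/3, -2/7}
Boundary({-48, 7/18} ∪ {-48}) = {-48, 7/18}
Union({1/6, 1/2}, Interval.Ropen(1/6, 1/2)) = Interval(1/6, 1/2)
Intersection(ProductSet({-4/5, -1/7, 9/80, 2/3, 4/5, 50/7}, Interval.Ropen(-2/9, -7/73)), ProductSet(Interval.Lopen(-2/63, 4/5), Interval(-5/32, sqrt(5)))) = ProductSet({9/80, 2/3, 4/5}, Interval.Ropen(-5/32, -7/73))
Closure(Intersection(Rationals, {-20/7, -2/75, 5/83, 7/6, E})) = {-20/7, -2/75, 5/83, 7/6}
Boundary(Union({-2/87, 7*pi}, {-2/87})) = {-2/87, 7*pi}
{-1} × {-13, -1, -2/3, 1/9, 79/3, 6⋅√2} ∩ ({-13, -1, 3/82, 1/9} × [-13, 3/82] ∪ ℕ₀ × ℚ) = {-1} × {-13, -1, -2/3}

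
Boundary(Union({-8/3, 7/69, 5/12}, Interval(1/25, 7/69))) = {-8/3, 1/25, 7/69, 5/12}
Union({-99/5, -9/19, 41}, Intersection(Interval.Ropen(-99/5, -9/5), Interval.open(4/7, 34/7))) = {-99/5, -9/19, 41}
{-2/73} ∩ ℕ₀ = ∅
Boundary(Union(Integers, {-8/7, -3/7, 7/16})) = Union({-8/7, -3/7, 7/16}, Integers)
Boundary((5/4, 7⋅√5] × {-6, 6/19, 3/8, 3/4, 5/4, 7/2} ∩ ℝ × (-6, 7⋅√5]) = [5/4, 7⋅√5] × {6/19, 3/8, 3/4, 5/4, 7/2}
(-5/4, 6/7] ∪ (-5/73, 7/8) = (-5/4, 7/8)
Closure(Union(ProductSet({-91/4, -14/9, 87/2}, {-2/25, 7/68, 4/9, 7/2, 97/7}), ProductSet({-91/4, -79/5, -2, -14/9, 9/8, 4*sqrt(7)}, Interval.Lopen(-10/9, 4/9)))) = Union(ProductSet({-91/4, -14/9, 87/2}, {-2/25, 7/68, 4/9, 7/2, 97/7}), ProductSet({-91/4, -79/5, -2, -14/9, 9/8, 4*sqrt(7)}, Interval(-10/9, 4/9)))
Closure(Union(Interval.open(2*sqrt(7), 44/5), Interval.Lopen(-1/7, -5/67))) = Union(Interval(-1/7, -5/67), Interval(2*sqrt(7), 44/5))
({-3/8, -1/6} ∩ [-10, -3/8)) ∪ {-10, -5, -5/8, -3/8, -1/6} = {-10, -5, -5/8, -3/8, -1/6}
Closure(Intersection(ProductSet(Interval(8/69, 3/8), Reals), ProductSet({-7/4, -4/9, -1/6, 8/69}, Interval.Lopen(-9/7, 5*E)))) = ProductSet({8/69}, Interval(-9/7, 5*E))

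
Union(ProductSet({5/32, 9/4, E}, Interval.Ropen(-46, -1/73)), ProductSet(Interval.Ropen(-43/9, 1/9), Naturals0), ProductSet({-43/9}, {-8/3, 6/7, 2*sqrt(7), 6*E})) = Union(ProductSet({-43/9}, {-8/3, 6/7, 2*sqrt(7), 6*E}), ProductSet({5/32, 9/4, E}, Interval.Ropen(-46, -1/73)), ProductSet(Interval.Ropen(-43/9, 1/9), Naturals0))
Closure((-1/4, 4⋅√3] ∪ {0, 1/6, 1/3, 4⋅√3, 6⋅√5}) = [-1/4, 4⋅√3] ∪ {6⋅√5}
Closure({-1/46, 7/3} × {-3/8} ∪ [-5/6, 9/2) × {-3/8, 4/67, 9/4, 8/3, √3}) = [-5/6, 9/2] × {-3/8, 4/67, 9/4, 8/3, √3}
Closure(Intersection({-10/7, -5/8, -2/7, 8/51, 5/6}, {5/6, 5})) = {5/6}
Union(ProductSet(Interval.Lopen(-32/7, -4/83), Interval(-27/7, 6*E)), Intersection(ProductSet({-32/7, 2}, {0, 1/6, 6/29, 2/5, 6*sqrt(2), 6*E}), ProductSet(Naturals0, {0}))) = Union(ProductSet({2}, {0}), ProductSet(Interval.Lopen(-32/7, -4/83), Interval(-27/7, 6*E)))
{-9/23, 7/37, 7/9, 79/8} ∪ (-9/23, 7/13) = [-9/23, 7/13) ∪ {7/9, 79/8}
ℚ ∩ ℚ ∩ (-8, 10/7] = ℚ ∩ (-8, 10/7]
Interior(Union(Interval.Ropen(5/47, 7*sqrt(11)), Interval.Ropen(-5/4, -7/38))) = Union(Interval.open(-5/4, -7/38), Interval.open(5/47, 7*sqrt(11)))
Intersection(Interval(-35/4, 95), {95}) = {95}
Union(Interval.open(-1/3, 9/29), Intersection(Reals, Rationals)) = Union(Interval(-1/3, 9/29), Rationals)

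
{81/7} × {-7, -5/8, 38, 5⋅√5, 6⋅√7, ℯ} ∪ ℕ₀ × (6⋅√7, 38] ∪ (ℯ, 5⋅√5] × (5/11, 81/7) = (ℕ₀ × (6⋅√7, 38]) ∪ ((ℯ, 5⋅√5] × (5/11, 81/7)) ∪ ({81/7} × {-7, -5/8, 38, 5⋅√5, 6⋅√7, ℯ})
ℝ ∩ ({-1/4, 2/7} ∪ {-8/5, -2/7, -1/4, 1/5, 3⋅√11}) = {-8/5, -2/7, -1/4, 1/5, 2/7, 3⋅√11}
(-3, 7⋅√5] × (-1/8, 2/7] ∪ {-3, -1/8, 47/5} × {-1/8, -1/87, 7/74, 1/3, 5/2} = ({-3, -1/8, 47/5} × {-1/8, -1/87, 7/74, 1/3, 5/2}) ∪ ((-3, 7⋅√5] × (-1/8, 2/7])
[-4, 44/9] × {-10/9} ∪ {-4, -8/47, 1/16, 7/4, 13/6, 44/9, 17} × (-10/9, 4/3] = ([-4, 44/9] × {-10/9}) ∪ ({-4, -8/47, 1/16, 7/4, 13/6, 44/9, 17} × (-10/9, 4/3])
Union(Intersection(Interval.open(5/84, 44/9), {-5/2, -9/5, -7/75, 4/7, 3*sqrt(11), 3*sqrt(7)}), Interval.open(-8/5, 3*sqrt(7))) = Interval.open(-8/5, 3*sqrt(7))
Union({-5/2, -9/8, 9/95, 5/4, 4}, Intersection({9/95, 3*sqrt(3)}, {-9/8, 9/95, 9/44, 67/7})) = {-5/2, -9/8, 9/95, 5/4, 4}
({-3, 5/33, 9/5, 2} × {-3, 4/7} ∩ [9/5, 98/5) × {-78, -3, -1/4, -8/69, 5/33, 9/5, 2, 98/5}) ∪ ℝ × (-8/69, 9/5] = ({9/5, 2} × {-3}) ∪ (ℝ × (-8/69, 9/5])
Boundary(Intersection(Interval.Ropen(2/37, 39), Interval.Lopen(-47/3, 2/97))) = EmptySet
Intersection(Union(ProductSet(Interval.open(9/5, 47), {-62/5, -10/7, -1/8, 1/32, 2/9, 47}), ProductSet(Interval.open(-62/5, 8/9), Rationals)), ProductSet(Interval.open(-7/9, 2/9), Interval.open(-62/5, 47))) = ProductSet(Interval.open(-7/9, 2/9), Intersection(Interval.open(-62/5, 47), Rationals))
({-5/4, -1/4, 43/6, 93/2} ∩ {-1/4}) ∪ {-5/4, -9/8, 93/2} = {-5/4, -9/8, -1/4, 93/2}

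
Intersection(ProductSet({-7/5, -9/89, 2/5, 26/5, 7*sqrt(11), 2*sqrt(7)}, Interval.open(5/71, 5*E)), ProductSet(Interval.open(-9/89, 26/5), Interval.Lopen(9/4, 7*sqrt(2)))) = ProductSet({2/5}, Interval.Lopen(9/4, 7*sqrt(2)))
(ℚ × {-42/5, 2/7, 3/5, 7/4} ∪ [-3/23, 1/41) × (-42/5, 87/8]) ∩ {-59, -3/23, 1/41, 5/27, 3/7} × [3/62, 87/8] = ({-3/23} × [3/62, 87/8]) ∪ ({-59, -3/23, 1/41, 5/27, 3/7} × {2/7, 3/5, 7/4})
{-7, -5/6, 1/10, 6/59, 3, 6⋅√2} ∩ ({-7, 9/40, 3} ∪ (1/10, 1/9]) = {-7, 6/59, 3}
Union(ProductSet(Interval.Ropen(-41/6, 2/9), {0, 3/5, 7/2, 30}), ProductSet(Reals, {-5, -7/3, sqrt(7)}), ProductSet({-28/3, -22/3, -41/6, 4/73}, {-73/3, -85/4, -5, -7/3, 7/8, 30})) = Union(ProductSet({-28/3, -22/3, -41/6, 4/73}, {-73/3, -85/4, -5, -7/3, 7/8, 30}), ProductSet(Interval.Ropen(-41/6, 2/9), {0, 3/5, 7/2, 30}), ProductSet(Reals, {-5, -7/3, sqrt(7)}))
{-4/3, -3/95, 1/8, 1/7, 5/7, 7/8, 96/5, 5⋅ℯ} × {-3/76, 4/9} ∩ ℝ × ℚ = {-4/3, -3/95, 1/8, 1/7, 5/7, 7/8, 96/5, 5⋅ℯ} × {-3/76, 4/9}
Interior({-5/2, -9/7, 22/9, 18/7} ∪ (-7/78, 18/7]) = (-7/78, 18/7)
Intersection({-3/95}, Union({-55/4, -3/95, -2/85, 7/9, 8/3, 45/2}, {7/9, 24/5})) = {-3/95}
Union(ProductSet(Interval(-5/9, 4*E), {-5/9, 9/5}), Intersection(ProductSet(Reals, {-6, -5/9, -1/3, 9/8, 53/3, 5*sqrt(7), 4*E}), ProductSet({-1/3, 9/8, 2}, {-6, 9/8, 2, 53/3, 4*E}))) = Union(ProductSet({-1/3, 9/8, 2}, {-6, 9/8, 53/3, 4*E}), ProductSet(Interval(-5/9, 4*E), {-5/9, 9/5}))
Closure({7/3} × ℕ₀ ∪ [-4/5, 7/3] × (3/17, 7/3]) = ({7/3} × ℕ₀) ∪ ([-4/5, 7/3] × [3/17, 7/3])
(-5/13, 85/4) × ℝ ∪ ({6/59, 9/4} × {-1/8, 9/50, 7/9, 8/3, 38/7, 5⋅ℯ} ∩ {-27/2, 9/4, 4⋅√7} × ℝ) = (-5/13, 85/4) × ℝ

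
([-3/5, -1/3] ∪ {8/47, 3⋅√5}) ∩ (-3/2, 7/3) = [-3/5, -1/3] ∪ {8/47}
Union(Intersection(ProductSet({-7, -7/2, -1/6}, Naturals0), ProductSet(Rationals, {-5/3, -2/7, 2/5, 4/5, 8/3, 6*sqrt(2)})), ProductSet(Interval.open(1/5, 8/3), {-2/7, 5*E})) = ProductSet(Interval.open(1/5, 8/3), {-2/7, 5*E})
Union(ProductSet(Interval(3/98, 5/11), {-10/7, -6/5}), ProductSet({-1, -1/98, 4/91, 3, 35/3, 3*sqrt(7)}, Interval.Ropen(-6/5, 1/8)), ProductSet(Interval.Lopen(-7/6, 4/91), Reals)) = Union(ProductSet({-1, -1/98, 4/91, 3, 35/3, 3*sqrt(7)}, Interval.Ropen(-6/5, 1/8)), ProductSet(Interval.Lopen(-7/6, 4/91), Reals), ProductSet(Interval(3/98, 5/11), {-10/7, -6/5}))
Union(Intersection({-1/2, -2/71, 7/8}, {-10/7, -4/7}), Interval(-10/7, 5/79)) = Interval(-10/7, 5/79)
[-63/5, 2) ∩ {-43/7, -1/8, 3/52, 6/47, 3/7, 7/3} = {-43/7, -1/8, 3/52, 6/47, 3/7}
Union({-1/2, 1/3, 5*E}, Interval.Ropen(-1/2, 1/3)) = Union({5*E}, Interval(-1/2, 1/3))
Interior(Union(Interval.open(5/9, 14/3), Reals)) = Interval(-oo, oo)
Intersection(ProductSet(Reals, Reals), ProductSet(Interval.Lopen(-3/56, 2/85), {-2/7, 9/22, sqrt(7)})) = ProductSet(Interval.Lopen(-3/56, 2/85), {-2/7, 9/22, sqrt(7)})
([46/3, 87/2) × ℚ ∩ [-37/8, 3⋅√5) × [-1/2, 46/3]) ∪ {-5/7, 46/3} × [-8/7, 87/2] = {-5/7, 46/3} × [-8/7, 87/2]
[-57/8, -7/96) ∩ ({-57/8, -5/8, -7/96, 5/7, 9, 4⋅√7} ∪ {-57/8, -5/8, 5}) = {-57/8, -5/8}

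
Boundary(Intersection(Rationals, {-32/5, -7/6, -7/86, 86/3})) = {-32/5, -7/6, -7/86, 86/3}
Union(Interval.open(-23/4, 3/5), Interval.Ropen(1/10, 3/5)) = Interval.open(-23/4, 3/5)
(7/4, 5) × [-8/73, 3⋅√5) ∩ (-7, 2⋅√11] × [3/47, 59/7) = (7/4, 5) × [3/47, 3⋅√5)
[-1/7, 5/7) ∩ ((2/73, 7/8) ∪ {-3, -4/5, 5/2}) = (2/73, 5/7)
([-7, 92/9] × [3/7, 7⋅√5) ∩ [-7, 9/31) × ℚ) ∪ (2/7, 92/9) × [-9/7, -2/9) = ((2/7, 92/9) × [-9/7, -2/9)) ∪ ([-7, 9/31) × (ℚ ∩ [3/7, 7⋅√5)))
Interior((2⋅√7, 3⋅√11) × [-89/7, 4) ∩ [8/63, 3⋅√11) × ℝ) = (2⋅√7, 3⋅√11) × (-89/7, 4)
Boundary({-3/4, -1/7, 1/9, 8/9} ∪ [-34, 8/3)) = {-34, 8/3}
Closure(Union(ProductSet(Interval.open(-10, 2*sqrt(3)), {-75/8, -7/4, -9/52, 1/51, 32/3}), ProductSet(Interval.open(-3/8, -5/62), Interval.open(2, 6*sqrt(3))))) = Union(ProductSet({-3/8, -5/62}, Interval(2, 6*sqrt(3))), ProductSet(Interval(-10, 2*sqrt(3)), {-75/8, -7/4, -9/52, 1/51, 32/3}), ProductSet(Interval(-3/8, -5/62), {2, 6*sqrt(3)}), ProductSet(Interval.open(-3/8, -5/62), Interval.open(2, 6*sqrt(3))))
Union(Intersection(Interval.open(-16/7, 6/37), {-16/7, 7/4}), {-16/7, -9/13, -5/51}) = {-16/7, -9/13, -5/51}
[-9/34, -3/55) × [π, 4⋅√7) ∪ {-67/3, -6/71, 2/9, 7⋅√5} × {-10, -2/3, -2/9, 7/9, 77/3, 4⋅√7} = ([-9/34, -3/55) × [π, 4⋅√7)) ∪ ({-67/3, -6/71, 2/9, 7⋅√5} × {-10, -2/3, -2/9, 7/9, 77/3, 4⋅√7})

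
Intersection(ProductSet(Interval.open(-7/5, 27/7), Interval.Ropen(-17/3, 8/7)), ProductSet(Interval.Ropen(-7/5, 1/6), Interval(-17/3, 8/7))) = ProductSet(Interval.open(-7/5, 1/6), Interval.Ropen(-17/3, 8/7))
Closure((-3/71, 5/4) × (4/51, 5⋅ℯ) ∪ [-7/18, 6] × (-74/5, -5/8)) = ({-3/71, 5/4} × [4/51, 5⋅ℯ]) ∪ ([-7/18, 6] × [-74/5, -5/8]) ∪ ([-3/71, 5/4] × {4/51, 5⋅ℯ}) ∪ ((-3/71, 5/4) × (4/51, 5⋅ℯ))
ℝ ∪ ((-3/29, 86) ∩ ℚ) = ℝ ∪ (ℚ ∩ (-3/29, 86))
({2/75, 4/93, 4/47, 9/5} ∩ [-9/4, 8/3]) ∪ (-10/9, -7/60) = (-10/9, -7/60) ∪ {2/75, 4/93, 4/47, 9/5}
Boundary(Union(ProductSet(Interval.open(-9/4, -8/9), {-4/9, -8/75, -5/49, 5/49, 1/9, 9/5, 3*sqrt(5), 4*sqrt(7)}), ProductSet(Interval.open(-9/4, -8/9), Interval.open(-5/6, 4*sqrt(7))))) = Union(ProductSet({-9/4, -8/9}, Interval(-5/6, 4*sqrt(7))), ProductSet(Interval(-9/4, -8/9), {-5/6, 4*sqrt(7)}))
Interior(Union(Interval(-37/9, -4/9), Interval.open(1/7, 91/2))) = Union(Interval.open(-37/9, -4/9), Interval.open(1/7, 91/2))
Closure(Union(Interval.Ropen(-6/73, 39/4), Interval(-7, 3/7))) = Interval(-7, 39/4)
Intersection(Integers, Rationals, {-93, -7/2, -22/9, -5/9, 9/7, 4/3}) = {-93}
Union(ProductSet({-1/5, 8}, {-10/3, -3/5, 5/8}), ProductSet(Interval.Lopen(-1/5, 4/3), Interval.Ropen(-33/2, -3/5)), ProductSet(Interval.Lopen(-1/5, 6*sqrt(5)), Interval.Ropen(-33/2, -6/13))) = Union(ProductSet({-1/5, 8}, {-10/3, -3/5, 5/8}), ProductSet(Interval.Lopen(-1/5, 6*sqrt(5)), Interval.Ropen(-33/2, -6/13)))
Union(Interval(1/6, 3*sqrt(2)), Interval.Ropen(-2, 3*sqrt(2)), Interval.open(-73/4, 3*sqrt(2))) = Interval.Lopen(-73/4, 3*sqrt(2))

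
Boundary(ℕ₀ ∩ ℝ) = ℕ₀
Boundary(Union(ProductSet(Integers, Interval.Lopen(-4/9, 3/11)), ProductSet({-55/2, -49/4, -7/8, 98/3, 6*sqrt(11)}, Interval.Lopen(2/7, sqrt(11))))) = Union(ProductSet({-55/2, -49/4, -7/8, 98/3, 6*sqrt(11)}, Interval(2/7, sqrt(11))), ProductSet(Integers, Interval(-4/9, 3/11)))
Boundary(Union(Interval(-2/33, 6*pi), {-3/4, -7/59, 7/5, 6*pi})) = {-3/4, -7/59, -2/33, 6*pi}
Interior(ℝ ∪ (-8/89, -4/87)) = (-∞, ∞)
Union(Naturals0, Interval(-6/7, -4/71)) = Union(Interval(-6/7, -4/71), Naturals0)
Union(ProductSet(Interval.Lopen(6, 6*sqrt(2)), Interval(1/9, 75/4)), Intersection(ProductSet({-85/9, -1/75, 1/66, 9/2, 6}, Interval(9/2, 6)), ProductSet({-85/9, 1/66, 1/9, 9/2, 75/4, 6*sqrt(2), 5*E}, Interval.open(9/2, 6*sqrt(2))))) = Union(ProductSet({-85/9, 1/66, 9/2}, Interval.Lopen(9/2, 6)), ProductSet(Interval.Lopen(6, 6*sqrt(2)), Interval(1/9, 75/4)))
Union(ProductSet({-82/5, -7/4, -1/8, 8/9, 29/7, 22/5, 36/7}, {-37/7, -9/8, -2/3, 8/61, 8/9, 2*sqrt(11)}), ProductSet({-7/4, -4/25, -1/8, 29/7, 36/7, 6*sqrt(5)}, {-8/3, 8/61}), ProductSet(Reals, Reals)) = ProductSet(Reals, Reals)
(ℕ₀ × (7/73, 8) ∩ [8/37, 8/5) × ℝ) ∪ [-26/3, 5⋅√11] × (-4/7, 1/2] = ({1} × (7/73, 8)) ∪ ([-26/3, 5⋅√11] × (-4/7, 1/2])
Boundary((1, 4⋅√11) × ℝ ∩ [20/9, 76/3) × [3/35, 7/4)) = ({20/9, 4⋅√11} × [3/35, 7/4]) ∪ ([20/9, 4⋅√11] × {3/35, 7/4})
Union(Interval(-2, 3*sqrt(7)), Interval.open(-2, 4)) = Interval(-2, 3*sqrt(7))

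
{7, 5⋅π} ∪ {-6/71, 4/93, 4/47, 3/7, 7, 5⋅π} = {-6/71, 4/93, 4/47, 3/7, 7, 5⋅π}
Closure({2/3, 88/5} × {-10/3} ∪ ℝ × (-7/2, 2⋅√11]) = ℝ × [-7/2, 2⋅√11]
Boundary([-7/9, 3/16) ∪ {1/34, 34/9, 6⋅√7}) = {-7/9, 3/16, 34/9, 6⋅√7}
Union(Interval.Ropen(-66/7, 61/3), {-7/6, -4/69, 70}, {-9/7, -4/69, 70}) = Union({70}, Interval.Ropen(-66/7, 61/3))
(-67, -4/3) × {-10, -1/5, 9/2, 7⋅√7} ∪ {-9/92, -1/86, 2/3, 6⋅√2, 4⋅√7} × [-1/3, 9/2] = ((-67, -4/3) × {-10, -1/5, 9/2, 7⋅√7}) ∪ ({-9/92, -1/86, 2/3, 6⋅√2, 4⋅√7} × [-1/3, 9/2])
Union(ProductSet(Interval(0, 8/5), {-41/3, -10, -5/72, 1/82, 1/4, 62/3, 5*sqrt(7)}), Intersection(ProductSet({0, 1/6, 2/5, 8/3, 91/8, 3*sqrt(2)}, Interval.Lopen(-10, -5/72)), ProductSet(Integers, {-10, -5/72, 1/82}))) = ProductSet(Interval(0, 8/5), {-41/3, -10, -5/72, 1/82, 1/4, 62/3, 5*sqrt(7)})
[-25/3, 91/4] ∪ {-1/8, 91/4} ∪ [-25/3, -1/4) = [-25/3, 91/4]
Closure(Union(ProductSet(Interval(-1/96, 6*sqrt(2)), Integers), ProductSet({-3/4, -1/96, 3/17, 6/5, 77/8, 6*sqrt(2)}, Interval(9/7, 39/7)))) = Union(ProductSet({-3/4, -1/96, 3/17, 6/5, 77/8, 6*sqrt(2)}, Interval(9/7, 39/7)), ProductSet(Interval(-1/96, 6*sqrt(2)), Integers))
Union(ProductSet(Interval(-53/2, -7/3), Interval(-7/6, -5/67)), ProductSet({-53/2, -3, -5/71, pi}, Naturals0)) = Union(ProductSet({-53/2, -3, -5/71, pi}, Naturals0), ProductSet(Interval(-53/2, -7/3), Interval(-7/6, -5/67)))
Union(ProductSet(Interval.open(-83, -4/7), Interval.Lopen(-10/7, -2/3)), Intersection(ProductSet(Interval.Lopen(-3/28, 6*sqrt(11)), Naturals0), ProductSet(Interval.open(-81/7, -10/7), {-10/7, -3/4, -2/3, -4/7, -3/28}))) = ProductSet(Interval.open(-83, -4/7), Interval.Lopen(-10/7, -2/3))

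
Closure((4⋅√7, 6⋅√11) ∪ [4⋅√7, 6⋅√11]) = [4⋅√7, 6⋅√11]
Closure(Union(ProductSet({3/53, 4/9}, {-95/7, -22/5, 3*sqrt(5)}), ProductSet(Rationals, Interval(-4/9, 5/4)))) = Union(ProductSet({3/53, 4/9}, {-95/7, -22/5, 3*sqrt(5)}), ProductSet(Reals, Interval(-4/9, 5/4)))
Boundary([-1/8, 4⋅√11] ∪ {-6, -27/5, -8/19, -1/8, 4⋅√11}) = {-6, -27/5, -8/19, -1/8, 4⋅√11}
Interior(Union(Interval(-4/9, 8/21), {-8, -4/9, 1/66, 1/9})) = Interval.open(-4/9, 8/21)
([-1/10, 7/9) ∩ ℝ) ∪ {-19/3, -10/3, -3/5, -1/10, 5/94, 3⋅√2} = {-19/3, -10/3, -3/5, 3⋅√2} ∪ [-1/10, 7/9)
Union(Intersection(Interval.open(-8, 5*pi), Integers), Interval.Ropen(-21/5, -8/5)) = Union(Interval.Ropen(-21/5, -8/5), Range(-7, 16, 1))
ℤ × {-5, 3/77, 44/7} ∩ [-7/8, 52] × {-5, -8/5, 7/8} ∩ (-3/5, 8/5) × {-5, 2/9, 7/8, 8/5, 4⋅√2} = {0, 1} × {-5}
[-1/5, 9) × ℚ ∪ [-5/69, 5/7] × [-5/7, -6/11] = ([-1/5, 9) × ℚ) ∪ ([-5/69, 5/7] × [-5/7, -6/11])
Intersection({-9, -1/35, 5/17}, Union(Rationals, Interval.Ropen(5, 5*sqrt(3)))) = {-9, -1/35, 5/17}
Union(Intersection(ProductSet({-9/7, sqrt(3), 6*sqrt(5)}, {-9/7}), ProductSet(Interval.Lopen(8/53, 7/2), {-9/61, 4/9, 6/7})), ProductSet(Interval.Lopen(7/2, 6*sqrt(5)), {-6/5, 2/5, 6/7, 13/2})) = ProductSet(Interval.Lopen(7/2, 6*sqrt(5)), {-6/5, 2/5, 6/7, 13/2})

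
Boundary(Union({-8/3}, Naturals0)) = Union({-8/3}, Naturals0)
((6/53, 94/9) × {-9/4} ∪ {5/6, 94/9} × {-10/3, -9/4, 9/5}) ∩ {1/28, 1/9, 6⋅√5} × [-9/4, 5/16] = ∅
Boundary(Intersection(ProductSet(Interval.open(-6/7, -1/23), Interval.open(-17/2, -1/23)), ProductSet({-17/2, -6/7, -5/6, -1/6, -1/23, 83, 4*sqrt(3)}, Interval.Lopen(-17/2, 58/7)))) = ProductSet({-5/6, -1/6}, Interval(-17/2, -1/23))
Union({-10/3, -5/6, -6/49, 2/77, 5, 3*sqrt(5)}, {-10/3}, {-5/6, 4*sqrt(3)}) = {-10/3, -5/6, -6/49, 2/77, 5, 4*sqrt(3), 3*sqrt(5)}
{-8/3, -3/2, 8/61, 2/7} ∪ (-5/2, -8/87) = {-8/3, 8/61, 2/7} ∪ (-5/2, -8/87)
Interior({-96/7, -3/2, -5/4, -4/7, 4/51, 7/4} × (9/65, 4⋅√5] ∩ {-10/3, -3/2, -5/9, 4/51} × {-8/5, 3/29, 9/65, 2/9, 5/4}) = ∅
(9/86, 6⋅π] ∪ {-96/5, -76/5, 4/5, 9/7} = {-96/5, -76/5} ∪ (9/86, 6⋅π]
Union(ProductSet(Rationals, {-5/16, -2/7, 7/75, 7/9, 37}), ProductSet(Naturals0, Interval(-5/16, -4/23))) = Union(ProductSet(Naturals0, Interval(-5/16, -4/23)), ProductSet(Rationals, {-5/16, -2/7, 7/75, 7/9, 37}))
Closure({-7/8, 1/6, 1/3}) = {-7/8, 1/6, 1/3}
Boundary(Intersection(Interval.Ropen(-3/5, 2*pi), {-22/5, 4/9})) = {4/9}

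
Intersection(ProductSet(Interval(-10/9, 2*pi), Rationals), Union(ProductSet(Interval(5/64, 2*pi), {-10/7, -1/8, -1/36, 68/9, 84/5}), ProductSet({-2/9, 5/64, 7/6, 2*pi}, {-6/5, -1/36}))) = Union(ProductSet({-2/9, 5/64, 7/6, 2*pi}, {-6/5, -1/36}), ProductSet(Interval(5/64, 2*pi), {-10/7, -1/8, -1/36, 68/9, 84/5}))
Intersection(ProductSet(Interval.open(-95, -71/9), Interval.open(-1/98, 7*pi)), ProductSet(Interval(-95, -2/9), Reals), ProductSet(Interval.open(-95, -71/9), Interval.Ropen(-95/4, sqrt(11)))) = ProductSet(Interval.open(-95, -71/9), Interval.open(-1/98, sqrt(11)))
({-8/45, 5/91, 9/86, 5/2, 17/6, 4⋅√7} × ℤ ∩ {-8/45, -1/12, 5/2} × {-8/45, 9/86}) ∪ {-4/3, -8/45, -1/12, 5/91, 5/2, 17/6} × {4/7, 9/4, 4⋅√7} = {-4/3, -8/45, -1/12, 5/91, 5/2, 17/6} × {4/7, 9/4, 4⋅√7}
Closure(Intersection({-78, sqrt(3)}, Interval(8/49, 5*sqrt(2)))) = {sqrt(3)}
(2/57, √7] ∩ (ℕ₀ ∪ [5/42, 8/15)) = [5/42, 8/15) ∪ {1, 2}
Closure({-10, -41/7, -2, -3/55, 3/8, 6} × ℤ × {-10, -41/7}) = {-10, -41/7, -2, -3/55, 3/8, 6} × ℤ × {-10, -41/7}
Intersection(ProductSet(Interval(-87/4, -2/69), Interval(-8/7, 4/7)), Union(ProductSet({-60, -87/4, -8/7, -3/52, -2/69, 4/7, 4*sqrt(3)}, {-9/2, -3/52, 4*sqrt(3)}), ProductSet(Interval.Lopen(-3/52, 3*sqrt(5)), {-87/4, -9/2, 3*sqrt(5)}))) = ProductSet({-87/4, -8/7, -3/52, -2/69}, {-3/52})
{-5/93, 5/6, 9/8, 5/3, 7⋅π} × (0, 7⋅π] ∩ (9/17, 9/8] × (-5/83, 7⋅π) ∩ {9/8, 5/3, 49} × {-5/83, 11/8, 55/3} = {9/8} × {11/8, 55/3}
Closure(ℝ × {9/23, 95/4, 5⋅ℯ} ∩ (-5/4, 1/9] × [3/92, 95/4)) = [-5/4, 1/9] × {9/23, 5⋅ℯ}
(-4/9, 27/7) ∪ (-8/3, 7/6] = (-8/3, 27/7)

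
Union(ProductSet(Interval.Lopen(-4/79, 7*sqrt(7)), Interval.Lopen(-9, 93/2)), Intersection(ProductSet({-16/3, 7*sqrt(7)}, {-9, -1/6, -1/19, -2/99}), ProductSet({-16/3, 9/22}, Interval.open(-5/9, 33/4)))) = Union(ProductSet({-16/3}, {-1/6, -1/19, -2/99}), ProductSet(Interval.Lopen(-4/79, 7*sqrt(7)), Interval.Lopen(-9, 93/2)))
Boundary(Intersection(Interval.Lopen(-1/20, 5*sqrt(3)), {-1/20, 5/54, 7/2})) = {5/54, 7/2}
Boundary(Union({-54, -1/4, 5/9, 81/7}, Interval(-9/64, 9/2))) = {-54, -1/4, -9/64, 9/2, 81/7}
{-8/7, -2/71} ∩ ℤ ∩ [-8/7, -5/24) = ∅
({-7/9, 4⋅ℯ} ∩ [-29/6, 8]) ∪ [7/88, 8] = {-7/9} ∪ [7/88, 8]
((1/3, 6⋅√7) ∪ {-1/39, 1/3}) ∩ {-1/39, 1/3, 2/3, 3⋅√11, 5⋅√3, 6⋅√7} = {-1/39, 1/3, 2/3, 3⋅√11, 5⋅√3}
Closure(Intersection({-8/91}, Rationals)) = {-8/91}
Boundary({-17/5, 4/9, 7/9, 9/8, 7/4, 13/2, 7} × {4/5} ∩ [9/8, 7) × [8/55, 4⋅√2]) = {9/8, 7/4, 13/2} × {4/5}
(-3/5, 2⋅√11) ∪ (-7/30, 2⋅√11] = (-3/5, 2⋅√11]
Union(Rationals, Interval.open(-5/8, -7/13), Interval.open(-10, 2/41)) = Union(Interval(-10, 2/41), Rationals)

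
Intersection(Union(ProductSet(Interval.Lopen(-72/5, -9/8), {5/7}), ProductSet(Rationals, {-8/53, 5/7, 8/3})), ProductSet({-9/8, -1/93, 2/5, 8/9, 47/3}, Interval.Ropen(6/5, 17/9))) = EmptySet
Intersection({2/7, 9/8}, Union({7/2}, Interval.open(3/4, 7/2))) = {9/8}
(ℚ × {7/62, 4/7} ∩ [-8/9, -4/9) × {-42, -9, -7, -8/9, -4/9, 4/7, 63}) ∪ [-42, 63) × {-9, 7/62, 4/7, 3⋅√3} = [-42, 63) × {-9, 7/62, 4/7, 3⋅√3}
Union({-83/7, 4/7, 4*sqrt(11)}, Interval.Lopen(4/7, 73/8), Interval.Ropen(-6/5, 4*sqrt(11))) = Union({-83/7}, Interval(-6/5, 4*sqrt(11)))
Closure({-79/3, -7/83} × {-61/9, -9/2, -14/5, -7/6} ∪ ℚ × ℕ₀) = (ℝ × ℕ₀) ∪ ({-79/3, -7/83} × {-61/9, -9/2, -14/5, -7/6})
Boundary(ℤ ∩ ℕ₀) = ℕ₀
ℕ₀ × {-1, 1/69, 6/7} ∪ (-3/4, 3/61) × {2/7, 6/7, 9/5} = (ℕ₀ × {-1, 1/69, 6/7}) ∪ ((-3/4, 3/61) × {2/7, 6/7, 9/5})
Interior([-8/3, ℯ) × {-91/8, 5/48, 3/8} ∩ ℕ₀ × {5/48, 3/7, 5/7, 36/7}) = ∅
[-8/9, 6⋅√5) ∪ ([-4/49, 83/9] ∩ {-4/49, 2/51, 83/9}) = [-8/9, 6⋅√5)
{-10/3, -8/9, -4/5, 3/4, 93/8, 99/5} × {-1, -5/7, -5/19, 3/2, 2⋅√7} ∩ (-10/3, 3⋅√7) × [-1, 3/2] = {-8/9, -4/5, 3/4} × {-1, -5/7, -5/19, 3/2}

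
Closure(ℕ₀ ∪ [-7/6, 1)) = [-7/6, 1] ∪ ℕ₀ ∪ (ℕ₀ \ (-7/6, 1))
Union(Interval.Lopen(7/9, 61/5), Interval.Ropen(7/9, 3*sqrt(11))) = Interval(7/9, 61/5)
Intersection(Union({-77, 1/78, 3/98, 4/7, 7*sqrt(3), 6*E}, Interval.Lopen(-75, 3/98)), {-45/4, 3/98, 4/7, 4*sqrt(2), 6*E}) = {-45/4, 3/98, 4/7, 6*E}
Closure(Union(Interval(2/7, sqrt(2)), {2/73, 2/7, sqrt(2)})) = Union({2/73}, Interval(2/7, sqrt(2)))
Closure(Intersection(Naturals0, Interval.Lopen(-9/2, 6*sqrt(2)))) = Range(0, 9, 1)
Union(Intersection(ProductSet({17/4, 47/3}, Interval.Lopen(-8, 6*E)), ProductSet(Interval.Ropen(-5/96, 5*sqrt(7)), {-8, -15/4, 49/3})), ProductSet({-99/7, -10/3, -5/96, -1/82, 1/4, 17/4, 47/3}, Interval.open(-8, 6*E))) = ProductSet({-99/7, -10/3, -5/96, -1/82, 1/4, 17/4, 47/3}, Interval.open(-8, 6*E))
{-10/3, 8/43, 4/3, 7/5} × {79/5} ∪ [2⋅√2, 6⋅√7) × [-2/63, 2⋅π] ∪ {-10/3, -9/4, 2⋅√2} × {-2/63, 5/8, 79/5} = ({-10/3, 8/43, 4/3, 7/5} × {79/5}) ∪ ({-10/3, -9/4, 2⋅√2} × {-2/63, 5/8, 79/5}) ∪ ([2⋅√2, 6⋅√7) × [-2/63, 2⋅π])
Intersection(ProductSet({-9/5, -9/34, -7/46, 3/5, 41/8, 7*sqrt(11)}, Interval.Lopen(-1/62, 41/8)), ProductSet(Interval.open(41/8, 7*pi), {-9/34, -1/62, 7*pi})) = EmptySet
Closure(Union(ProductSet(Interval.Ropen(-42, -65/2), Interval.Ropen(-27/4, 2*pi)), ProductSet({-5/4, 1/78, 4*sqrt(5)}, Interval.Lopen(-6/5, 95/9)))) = Union(ProductSet({-42, -65/2}, Interval(-27/4, 2*pi)), ProductSet({-5/4, 1/78, 4*sqrt(5)}, Interval(-6/5, 95/9)), ProductSet(Interval(-42, -65/2), {-27/4, 2*pi}), ProductSet(Interval.Ropen(-42, -65/2), Interval.Ropen(-27/4, 2*pi)))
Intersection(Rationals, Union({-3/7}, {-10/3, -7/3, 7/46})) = {-10/3, -7/3, -3/7, 7/46}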